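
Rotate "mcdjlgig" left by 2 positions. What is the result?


Input: "mcdjlgig", rotate left by 2
First 2 characters: "mc"
Remaining characters: "djlgig"
Concatenate remaining + first: "djlgig" + "mc" = "djlgigmc"

djlgigmc


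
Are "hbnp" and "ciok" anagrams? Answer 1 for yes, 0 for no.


Strings: "hbnp", "ciok"
Sorted first:  bhnp
Sorted second: ciko
Differ at position 0: 'b' vs 'c' => not anagrams

0


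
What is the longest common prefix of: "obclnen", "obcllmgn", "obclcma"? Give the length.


Words: obclnen, obcllmgn, obclcma
  Position 0: all 'o' => match
  Position 1: all 'b' => match
  Position 2: all 'c' => match
  Position 3: all 'l' => match
  Position 4: ('n', 'l', 'c') => mismatch, stop
LCP = "obcl" (length 4)

4


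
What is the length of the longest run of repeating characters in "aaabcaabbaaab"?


Input: "aaabcaabbaaab"
Scanning for longest run:
  Position 1 ('a'): continues run of 'a', length=2
  Position 2 ('a'): continues run of 'a', length=3
  Position 3 ('b'): new char, reset run to 1
  Position 4 ('c'): new char, reset run to 1
  Position 5 ('a'): new char, reset run to 1
  Position 6 ('a'): continues run of 'a', length=2
  Position 7 ('b'): new char, reset run to 1
  Position 8 ('b'): continues run of 'b', length=2
  Position 9 ('a'): new char, reset run to 1
  Position 10 ('a'): continues run of 'a', length=2
  Position 11 ('a'): continues run of 'a', length=3
  Position 12 ('b'): new char, reset run to 1
Longest run: 'a' with length 3

3


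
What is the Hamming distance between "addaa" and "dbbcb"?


Comparing "addaa" and "dbbcb" position by position:
  Position 0: 'a' vs 'd' => differ
  Position 1: 'd' vs 'b' => differ
  Position 2: 'd' vs 'b' => differ
  Position 3: 'a' vs 'c' => differ
  Position 4: 'a' vs 'b' => differ
Total differences (Hamming distance): 5

5


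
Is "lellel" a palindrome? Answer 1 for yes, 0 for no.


Input: lellel
Reversed: lellel
  Compare pos 0 ('l') with pos 5 ('l'): match
  Compare pos 1 ('e') with pos 4 ('e'): match
  Compare pos 2 ('l') with pos 3 ('l'): match
Result: palindrome

1


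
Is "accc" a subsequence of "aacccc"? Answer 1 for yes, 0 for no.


Check if "accc" is a subsequence of "aacccc"
Greedy scan:
  Position 0 ('a'): matches sub[0] = 'a'
  Position 1 ('a'): no match needed
  Position 2 ('c'): matches sub[1] = 'c'
  Position 3 ('c'): matches sub[2] = 'c'
  Position 4 ('c'): matches sub[3] = 'c'
  Position 5 ('c'): no match needed
All 4 characters matched => is a subsequence

1


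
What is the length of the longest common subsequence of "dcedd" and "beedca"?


LCS of "dcedd" and "beedca"
DP table:
           b    e    e    d    c    a
      0    0    0    0    0    0    0
  d   0    0    0    0    1    1    1
  c   0    0    0    0    1    2    2
  e   0    0    1    1    1    2    2
  d   0    0    1    1    2    2    2
  d   0    0    1    1    2    2    2
LCS length = dp[5][6] = 2

2


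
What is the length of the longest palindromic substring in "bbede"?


Input: "bbede"
Checking substrings for palindromes:
  [2:5] "ede" (len 3) => palindrome
  [0:2] "bb" (len 2) => palindrome
Longest palindromic substring: "ede" with length 3

3


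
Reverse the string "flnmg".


Input: flnmg
Reading characters right to left:
  Position 4: 'g'
  Position 3: 'm'
  Position 2: 'n'
  Position 1: 'l'
  Position 0: 'f'
Reversed: gmnlf

gmnlf


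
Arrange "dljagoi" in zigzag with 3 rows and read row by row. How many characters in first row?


Zigzag "dljagoi" into 3 rows:
Placing characters:
  'd' => row 0
  'l' => row 1
  'j' => row 2
  'a' => row 1
  'g' => row 0
  'o' => row 1
  'i' => row 2
Rows:
  Row 0: "dg"
  Row 1: "lao"
  Row 2: "ji"
First row length: 2

2


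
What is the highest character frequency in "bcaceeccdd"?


Input: bcaceeccdd
Character counts:
  'a': 1
  'b': 1
  'c': 4
  'd': 2
  'e': 2
Maximum frequency: 4

4


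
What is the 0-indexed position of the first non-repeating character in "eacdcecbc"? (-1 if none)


Input: eacdcecbc
Character frequencies:
  'a': 1
  'b': 1
  'c': 4
  'd': 1
  'e': 2
Scanning left to right for freq == 1:
  Position 0 ('e'): freq=2, skip
  Position 1 ('a'): unique! => answer = 1

1


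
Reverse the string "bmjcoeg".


Input: bmjcoeg
Reading characters right to left:
  Position 6: 'g'
  Position 5: 'e'
  Position 4: 'o'
  Position 3: 'c'
  Position 2: 'j'
  Position 1: 'm'
  Position 0: 'b'
Reversed: geocjmb

geocjmb


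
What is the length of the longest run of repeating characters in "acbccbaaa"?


Input: "acbccbaaa"
Scanning for longest run:
  Position 1 ('c'): new char, reset run to 1
  Position 2 ('b'): new char, reset run to 1
  Position 3 ('c'): new char, reset run to 1
  Position 4 ('c'): continues run of 'c', length=2
  Position 5 ('b'): new char, reset run to 1
  Position 6 ('a'): new char, reset run to 1
  Position 7 ('a'): continues run of 'a', length=2
  Position 8 ('a'): continues run of 'a', length=3
Longest run: 'a' with length 3

3


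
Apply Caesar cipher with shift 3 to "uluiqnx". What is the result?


Caesar cipher: shift "uluiqnx" by 3
  'u' (pos 20) + 3 = pos 23 = 'x'
  'l' (pos 11) + 3 = pos 14 = 'o'
  'u' (pos 20) + 3 = pos 23 = 'x'
  'i' (pos 8) + 3 = pos 11 = 'l'
  'q' (pos 16) + 3 = pos 19 = 't'
  'n' (pos 13) + 3 = pos 16 = 'q'
  'x' (pos 23) + 3 = pos 0 = 'a'
Result: xoxltqa

xoxltqa


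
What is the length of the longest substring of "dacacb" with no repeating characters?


Input: "dacacb"
Sliding window (track last position of each char):
  Position 0 ('d'): window [0,0] length 1 -- new best
  Position 1 ('a'): window [0,1] length 2 -- new best
  Position 2 ('c'): window [0,2] length 3 -- new best
  Position 3 ('a'): repeat (last at 1), move window start to 2
  Position 3 ('a'): window [2,3] length 2
  Position 4 ('c'): repeat (last at 2), move window start to 3
  Position 4 ('c'): window [3,4] length 2
  Position 5 ('b'): window [3,5] length 3
Longest substring with no repeats: "dac" with length 3

3


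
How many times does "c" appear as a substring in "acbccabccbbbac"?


Searching for "c" in "acbccabccbbbac"
Scanning each position:
  Position 0: "a" => no
  Position 1: "c" => MATCH
  Position 2: "b" => no
  Position 3: "c" => MATCH
  Position 4: "c" => MATCH
  Position 5: "a" => no
  Position 6: "b" => no
  Position 7: "c" => MATCH
  Position 8: "c" => MATCH
  Position 9: "b" => no
  Position 10: "b" => no
  Position 11: "b" => no
  Position 12: "a" => no
  Position 13: "c" => MATCH
Total occurrences: 6

6


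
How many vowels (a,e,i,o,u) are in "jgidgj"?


Input: jgidgj
Checking each character:
  'j' at position 0: consonant
  'g' at position 1: consonant
  'i' at position 2: vowel (running total: 1)
  'd' at position 3: consonant
  'g' at position 4: consonant
  'j' at position 5: consonant
Total vowels: 1

1


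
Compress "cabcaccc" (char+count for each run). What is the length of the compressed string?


Input: cabcaccc
Runs:
  'c' x 1 => "c1"
  'a' x 1 => "a1"
  'b' x 1 => "b1"
  'c' x 1 => "c1"
  'a' x 1 => "a1"
  'c' x 3 => "c3"
Compressed: "c1a1b1c1a1c3"
Compressed length: 12

12


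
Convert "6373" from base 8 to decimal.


Input: "6373" in base 8
Positional expansion:
  Digit '6' (value 6) x 8^3 = 3072
  Digit '3' (value 3) x 8^2 = 192
  Digit '7' (value 7) x 8^1 = 56
  Digit '3' (value 3) x 8^0 = 3
Sum = 3323

3323


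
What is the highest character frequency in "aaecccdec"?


Input: aaecccdec
Character counts:
  'a': 2
  'c': 4
  'd': 1
  'e': 2
Maximum frequency: 4

4


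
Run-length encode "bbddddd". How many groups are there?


Input: bbddddd
Scanning for consecutive runs:
  Group 1: 'b' x 2 (positions 0-1)
  Group 2: 'd' x 5 (positions 2-6)
Total groups: 2

2


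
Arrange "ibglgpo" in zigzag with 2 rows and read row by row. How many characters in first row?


Zigzag "ibglgpo" into 2 rows:
Placing characters:
  'i' => row 0
  'b' => row 1
  'g' => row 0
  'l' => row 1
  'g' => row 0
  'p' => row 1
  'o' => row 0
Rows:
  Row 0: "iggo"
  Row 1: "blp"
First row length: 4

4


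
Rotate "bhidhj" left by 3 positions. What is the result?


Input: "bhidhj", rotate left by 3
First 3 characters: "bhi"
Remaining characters: "dhj"
Concatenate remaining + first: "dhj" + "bhi" = "dhjbhi"

dhjbhi


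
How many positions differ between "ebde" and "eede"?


Comparing "ebde" and "eede" position by position:
  Position 0: 'e' vs 'e' => same
  Position 1: 'b' vs 'e' => DIFFER
  Position 2: 'd' vs 'd' => same
  Position 3: 'e' vs 'e' => same
Positions that differ: 1

1


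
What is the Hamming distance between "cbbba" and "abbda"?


Comparing "cbbba" and "abbda" position by position:
  Position 0: 'c' vs 'a' => differ
  Position 1: 'b' vs 'b' => same
  Position 2: 'b' vs 'b' => same
  Position 3: 'b' vs 'd' => differ
  Position 4: 'a' vs 'a' => same
Total differences (Hamming distance): 2

2


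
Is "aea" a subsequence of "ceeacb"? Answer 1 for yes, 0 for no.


Check if "aea" is a subsequence of "ceeacb"
Greedy scan:
  Position 0 ('c'): no match needed
  Position 1 ('e'): no match needed
  Position 2 ('e'): no match needed
  Position 3 ('a'): matches sub[0] = 'a'
  Position 4 ('c'): no match needed
  Position 5 ('b'): no match needed
Only matched 1/3 characters => not a subsequence

0


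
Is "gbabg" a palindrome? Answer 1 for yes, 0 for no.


Input: gbabg
Reversed: gbabg
  Compare pos 0 ('g') with pos 4 ('g'): match
  Compare pos 1 ('b') with pos 3 ('b'): match
Result: palindrome

1


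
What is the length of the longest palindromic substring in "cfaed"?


Input: "cfaed"
Checking substrings for palindromes:
  No multi-char palindromic substrings found
Longest palindromic substring: "c" with length 1

1


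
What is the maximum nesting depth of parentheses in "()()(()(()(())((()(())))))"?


Input: "()()(()(()(())((()(())))))"
Tracking depth:
  Position 0 '(': depth becomes 1
  Position 1 ')': depth becomes 0
  Position 2 '(': depth becomes 1
  Position 3 ')': depth becomes 0
  Position 4 '(': depth becomes 1
  Position 5 '(': depth becomes 2
  Position 6 ')': depth becomes 1
  Position 7 '(': depth becomes 2
  Position 8 '(': depth becomes 3
  Position 9 ')': depth becomes 2
  Position 10 '(': depth becomes 3
  Position 11 '(': depth becomes 4
  Position 12 ')': depth becomes 3
  Position 13 ')': depth becomes 2
  Position 14 '(': depth becomes 3
  Position 15 '(': depth becomes 4
  Position 16 '(': depth becomes 5
  Position 17 ')': depth becomes 4
  Position 18 '(': depth becomes 5
  Position 19 '(': depth becomes 6
  Position 20 ')': depth becomes 5
  Position 21 ')': depth becomes 4
  Position 22 ')': depth becomes 3
  Position 23 ')': depth becomes 2
  Position 24 ')': depth becomes 1
  Position 25 ')': depth becomes 0
Maximum depth reached: 6

6


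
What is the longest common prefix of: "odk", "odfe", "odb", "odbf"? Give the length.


Words: odk, odfe, odb, odbf
  Position 0: all 'o' => match
  Position 1: all 'd' => match
  Position 2: ('k', 'f', 'b', 'b') => mismatch, stop
LCP = "od" (length 2)

2


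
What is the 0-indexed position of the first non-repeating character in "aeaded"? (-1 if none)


Input: aeaded
Character frequencies:
  'a': 2
  'd': 2
  'e': 2
Scanning left to right for freq == 1:
  Position 0 ('a'): freq=2, skip
  Position 1 ('e'): freq=2, skip
  Position 2 ('a'): freq=2, skip
  Position 3 ('d'): freq=2, skip
  Position 4 ('e'): freq=2, skip
  Position 5 ('d'): freq=2, skip
  No unique character found => answer = -1

-1


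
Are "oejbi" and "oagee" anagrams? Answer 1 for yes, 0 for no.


Strings: "oejbi", "oagee"
Sorted first:  beijo
Sorted second: aeego
Differ at position 0: 'b' vs 'a' => not anagrams

0


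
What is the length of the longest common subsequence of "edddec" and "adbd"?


LCS of "edddec" and "adbd"
DP table:
           a    d    b    d
      0    0    0    0    0
  e   0    0    0    0    0
  d   0    0    1    1    1
  d   0    0    1    1    2
  d   0    0    1    1    2
  e   0    0    1    1    2
  c   0    0    1    1    2
LCS length = dp[6][4] = 2

2


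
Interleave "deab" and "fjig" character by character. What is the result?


Interleaving "deab" and "fjig":
  Position 0: 'd' from first, 'f' from second => "df"
  Position 1: 'e' from first, 'j' from second => "ej"
  Position 2: 'a' from first, 'i' from second => "ai"
  Position 3: 'b' from first, 'g' from second => "bg"
Result: dfejaibg

dfejaibg


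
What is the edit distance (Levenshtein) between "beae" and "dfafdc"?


Computing edit distance: "beae" -> "dfafdc"
DP table:
           d    f    a    f    d    c
      0    1    2    3    4    5    6
  b   1    1    2    3    4    5    6
  e   2    2    2    3    4    5    6
  a   3    3    3    2    3    4    5
  e   4    4    4    3    3    4    5
Edit distance = dp[4][6] = 5

5


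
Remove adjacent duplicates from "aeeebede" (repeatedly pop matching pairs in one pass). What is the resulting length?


Input: aeeebede
Stack-based adjacent duplicate removal:
  Read 'a': push. Stack: a
  Read 'e': push. Stack: ae
  Read 'e': matches stack top 'e' => pop. Stack: a
  Read 'e': push. Stack: ae
  Read 'b': push. Stack: aeb
  Read 'e': push. Stack: aebe
  Read 'd': push. Stack: aebed
  Read 'e': push. Stack: aebede
Final stack: "aebede" (length 6)

6


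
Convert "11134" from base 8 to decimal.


Input: "11134" in base 8
Positional expansion:
  Digit '1' (value 1) x 8^4 = 4096
  Digit '1' (value 1) x 8^3 = 512
  Digit '1' (value 1) x 8^2 = 64
  Digit '3' (value 3) x 8^1 = 24
  Digit '4' (value 4) x 8^0 = 4
Sum = 4700

4700


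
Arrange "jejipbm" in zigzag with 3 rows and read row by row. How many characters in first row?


Zigzag "jejipbm" into 3 rows:
Placing characters:
  'j' => row 0
  'e' => row 1
  'j' => row 2
  'i' => row 1
  'p' => row 0
  'b' => row 1
  'm' => row 2
Rows:
  Row 0: "jp"
  Row 1: "eib"
  Row 2: "jm"
First row length: 2

2


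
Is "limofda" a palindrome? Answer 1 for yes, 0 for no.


Input: limofda
Reversed: adfomil
  Compare pos 0 ('l') with pos 6 ('a'): MISMATCH
  Compare pos 1 ('i') with pos 5 ('d'): MISMATCH
  Compare pos 2 ('m') with pos 4 ('f'): MISMATCH
Result: not a palindrome

0


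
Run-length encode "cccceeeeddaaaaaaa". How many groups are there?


Input: cccceeeeddaaaaaaa
Scanning for consecutive runs:
  Group 1: 'c' x 4 (positions 0-3)
  Group 2: 'e' x 4 (positions 4-7)
  Group 3: 'd' x 2 (positions 8-9)
  Group 4: 'a' x 7 (positions 10-16)
Total groups: 4

4


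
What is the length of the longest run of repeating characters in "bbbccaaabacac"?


Input: "bbbccaaabacac"
Scanning for longest run:
  Position 1 ('b'): continues run of 'b', length=2
  Position 2 ('b'): continues run of 'b', length=3
  Position 3 ('c'): new char, reset run to 1
  Position 4 ('c'): continues run of 'c', length=2
  Position 5 ('a'): new char, reset run to 1
  Position 6 ('a'): continues run of 'a', length=2
  Position 7 ('a'): continues run of 'a', length=3
  Position 8 ('b'): new char, reset run to 1
  Position 9 ('a'): new char, reset run to 1
  Position 10 ('c'): new char, reset run to 1
  Position 11 ('a'): new char, reset run to 1
  Position 12 ('c'): new char, reset run to 1
Longest run: 'b' with length 3

3


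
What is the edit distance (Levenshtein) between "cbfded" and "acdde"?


Computing edit distance: "cbfded" -> "acdde"
DP table:
           a    c    d    d    e
      0    1    2    3    4    5
  c   1    1    1    2    3    4
  b   2    2    2    2    3    4
  f   3    3    3    3    3    4
  d   4    4    4    3    3    4
  e   5    5    5    4    4    3
  d   6    6    6    5    4    4
Edit distance = dp[6][5] = 4

4


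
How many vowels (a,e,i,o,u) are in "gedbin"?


Input: gedbin
Checking each character:
  'g' at position 0: consonant
  'e' at position 1: vowel (running total: 1)
  'd' at position 2: consonant
  'b' at position 3: consonant
  'i' at position 4: vowel (running total: 2)
  'n' at position 5: consonant
Total vowels: 2

2


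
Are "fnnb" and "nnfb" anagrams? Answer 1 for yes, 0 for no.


Strings: "fnnb", "nnfb"
Sorted first:  bfnn
Sorted second: bfnn
Sorted forms match => anagrams

1


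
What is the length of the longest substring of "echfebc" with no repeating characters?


Input: "echfebc"
Sliding window (track last position of each char):
  Position 0 ('e'): window [0,0] length 1 -- new best
  Position 1 ('c'): window [0,1] length 2 -- new best
  Position 2 ('h'): window [0,2] length 3 -- new best
  Position 3 ('f'): window [0,3] length 4 -- new best
  Position 4 ('e'): repeat (last at 0), move window start to 1
  Position 4 ('e'): window [1,4] length 4
  Position 5 ('b'): window [1,5] length 5 -- new best
  Position 6 ('c'): repeat (last at 1), move window start to 2
  Position 6 ('c'): window [2,6] length 5
Longest substring with no repeats: "chfeb" with length 5

5


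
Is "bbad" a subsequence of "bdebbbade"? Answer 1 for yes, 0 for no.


Check if "bbad" is a subsequence of "bdebbbade"
Greedy scan:
  Position 0 ('b'): matches sub[0] = 'b'
  Position 1 ('d'): no match needed
  Position 2 ('e'): no match needed
  Position 3 ('b'): matches sub[1] = 'b'
  Position 4 ('b'): no match needed
  Position 5 ('b'): no match needed
  Position 6 ('a'): matches sub[2] = 'a'
  Position 7 ('d'): matches sub[3] = 'd'
  Position 8 ('e'): no match needed
All 4 characters matched => is a subsequence

1


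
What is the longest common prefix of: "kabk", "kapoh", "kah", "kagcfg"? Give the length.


Words: kabk, kapoh, kah, kagcfg
  Position 0: all 'k' => match
  Position 1: all 'a' => match
  Position 2: ('b', 'p', 'h', 'g') => mismatch, stop
LCP = "ka" (length 2)

2


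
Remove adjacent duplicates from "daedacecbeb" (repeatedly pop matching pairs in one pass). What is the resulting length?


Input: daedacecbeb
Stack-based adjacent duplicate removal:
  Read 'd': push. Stack: d
  Read 'a': push. Stack: da
  Read 'e': push. Stack: dae
  Read 'd': push. Stack: daed
  Read 'a': push. Stack: daeda
  Read 'c': push. Stack: daedac
  Read 'e': push. Stack: daedace
  Read 'c': push. Stack: daedacec
  Read 'b': push. Stack: daedacecb
  Read 'e': push. Stack: daedacecbe
  Read 'b': push. Stack: daedacecbeb
Final stack: "daedacecbeb" (length 11)

11


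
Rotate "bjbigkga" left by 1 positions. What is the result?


Input: "bjbigkga", rotate left by 1
First 1 characters: "b"
Remaining characters: "jbigkga"
Concatenate remaining + first: "jbigkga" + "b" = "jbigkgab"

jbigkgab


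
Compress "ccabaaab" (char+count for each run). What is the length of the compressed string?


Input: ccabaaab
Runs:
  'c' x 2 => "c2"
  'a' x 1 => "a1"
  'b' x 1 => "b1"
  'a' x 3 => "a3"
  'b' x 1 => "b1"
Compressed: "c2a1b1a3b1"
Compressed length: 10

10


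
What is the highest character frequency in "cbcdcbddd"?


Input: cbcdcbddd
Character counts:
  'b': 2
  'c': 3
  'd': 4
Maximum frequency: 4

4


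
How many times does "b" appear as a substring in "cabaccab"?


Searching for "b" in "cabaccab"
Scanning each position:
  Position 0: "c" => no
  Position 1: "a" => no
  Position 2: "b" => MATCH
  Position 3: "a" => no
  Position 4: "c" => no
  Position 5: "c" => no
  Position 6: "a" => no
  Position 7: "b" => MATCH
Total occurrences: 2

2


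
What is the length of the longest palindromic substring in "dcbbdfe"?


Input: "dcbbdfe"
Checking substrings for palindromes:
  [2:4] "bb" (len 2) => palindrome
Longest palindromic substring: "bb" with length 2

2


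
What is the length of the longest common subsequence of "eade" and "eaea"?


LCS of "eade" and "eaea"
DP table:
           e    a    e    a
      0    0    0    0    0
  e   0    1    1    1    1
  a   0    1    2    2    2
  d   0    1    2    2    2
  e   0    1    2    3    3
LCS length = dp[4][4] = 3

3


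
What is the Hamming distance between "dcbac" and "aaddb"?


Comparing "dcbac" and "aaddb" position by position:
  Position 0: 'd' vs 'a' => differ
  Position 1: 'c' vs 'a' => differ
  Position 2: 'b' vs 'd' => differ
  Position 3: 'a' vs 'd' => differ
  Position 4: 'c' vs 'b' => differ
Total differences (Hamming distance): 5

5


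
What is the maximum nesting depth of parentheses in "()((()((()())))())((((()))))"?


Input: "()((()((()())))())((((()))))"
Tracking depth:
  Position 0 '(': depth becomes 1
  Position 1 ')': depth becomes 0
  Position 2 '(': depth becomes 1
  Position 3 '(': depth becomes 2
  Position 4 '(': depth becomes 3
  Position 5 ')': depth becomes 2
  Position 6 '(': depth becomes 3
  Position 7 '(': depth becomes 4
  Position 8 '(': depth becomes 5
  Position 9 ')': depth becomes 4
  Position 10 '(': depth becomes 5
  Position 11 ')': depth becomes 4
  Position 12 ')': depth becomes 3
  Position 13 ')': depth becomes 2
  Position 14 ')': depth becomes 1
  Position 15 '(': depth becomes 2
  Position 16 ')': depth becomes 1
  Position 17 ')': depth becomes 0
  Position 18 '(': depth becomes 1
  Position 19 '(': depth becomes 2
  Position 20 '(': depth becomes 3
  Position 21 '(': depth becomes 4
  Position 22 '(': depth becomes 5
  Position 23 ')': depth becomes 4
  Position 24 ')': depth becomes 3
  Position 25 ')': depth becomes 2
  Position 26 ')': depth becomes 1
  Position 27 ')': depth becomes 0
Maximum depth reached: 5

5


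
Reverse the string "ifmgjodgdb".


Input: ifmgjodgdb
Reading characters right to left:
  Position 9: 'b'
  Position 8: 'd'
  Position 7: 'g'
  Position 6: 'd'
  Position 5: 'o'
  Position 4: 'j'
  Position 3: 'g'
  Position 2: 'm'
  Position 1: 'f'
  Position 0: 'i'
Reversed: bdgdojgmfi

bdgdojgmfi


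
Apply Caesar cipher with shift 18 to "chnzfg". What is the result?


Caesar cipher: shift "chnzfg" by 18
  'c' (pos 2) + 18 = pos 20 = 'u'
  'h' (pos 7) + 18 = pos 25 = 'z'
  'n' (pos 13) + 18 = pos 5 = 'f'
  'z' (pos 25) + 18 = pos 17 = 'r'
  'f' (pos 5) + 18 = pos 23 = 'x'
  'g' (pos 6) + 18 = pos 24 = 'y'
Result: uzfrxy

uzfrxy


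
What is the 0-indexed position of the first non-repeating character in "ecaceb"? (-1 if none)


Input: ecaceb
Character frequencies:
  'a': 1
  'b': 1
  'c': 2
  'e': 2
Scanning left to right for freq == 1:
  Position 0 ('e'): freq=2, skip
  Position 1 ('c'): freq=2, skip
  Position 2 ('a'): unique! => answer = 2

2


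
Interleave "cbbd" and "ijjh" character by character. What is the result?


Interleaving "cbbd" and "ijjh":
  Position 0: 'c' from first, 'i' from second => "ci"
  Position 1: 'b' from first, 'j' from second => "bj"
  Position 2: 'b' from first, 'j' from second => "bj"
  Position 3: 'd' from first, 'h' from second => "dh"
Result: cibjbjdh

cibjbjdh


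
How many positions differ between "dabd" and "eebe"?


Comparing "dabd" and "eebe" position by position:
  Position 0: 'd' vs 'e' => DIFFER
  Position 1: 'a' vs 'e' => DIFFER
  Position 2: 'b' vs 'b' => same
  Position 3: 'd' vs 'e' => DIFFER
Positions that differ: 3

3


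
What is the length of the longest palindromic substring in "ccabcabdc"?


Input: "ccabcabdc"
Checking substrings for palindromes:
  [0:2] "cc" (len 2) => palindrome
Longest palindromic substring: "cc" with length 2

2


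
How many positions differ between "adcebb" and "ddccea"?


Comparing "adcebb" and "ddccea" position by position:
  Position 0: 'a' vs 'd' => DIFFER
  Position 1: 'd' vs 'd' => same
  Position 2: 'c' vs 'c' => same
  Position 3: 'e' vs 'c' => DIFFER
  Position 4: 'b' vs 'e' => DIFFER
  Position 5: 'b' vs 'a' => DIFFER
Positions that differ: 4

4


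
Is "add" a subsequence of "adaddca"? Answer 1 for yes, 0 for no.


Check if "add" is a subsequence of "adaddca"
Greedy scan:
  Position 0 ('a'): matches sub[0] = 'a'
  Position 1 ('d'): matches sub[1] = 'd'
  Position 2 ('a'): no match needed
  Position 3 ('d'): matches sub[2] = 'd'
  Position 4 ('d'): no match needed
  Position 5 ('c'): no match needed
  Position 6 ('a'): no match needed
All 3 characters matched => is a subsequence

1


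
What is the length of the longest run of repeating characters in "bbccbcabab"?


Input: "bbccbcabab"
Scanning for longest run:
  Position 1 ('b'): continues run of 'b', length=2
  Position 2 ('c'): new char, reset run to 1
  Position 3 ('c'): continues run of 'c', length=2
  Position 4 ('b'): new char, reset run to 1
  Position 5 ('c'): new char, reset run to 1
  Position 6 ('a'): new char, reset run to 1
  Position 7 ('b'): new char, reset run to 1
  Position 8 ('a'): new char, reset run to 1
  Position 9 ('b'): new char, reset run to 1
Longest run: 'b' with length 2

2


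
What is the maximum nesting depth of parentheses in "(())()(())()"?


Input: "(())()(())()"
Tracking depth:
  Position 0 '(': depth becomes 1
  Position 1 '(': depth becomes 2
  Position 2 ')': depth becomes 1
  Position 3 ')': depth becomes 0
  Position 4 '(': depth becomes 1
  Position 5 ')': depth becomes 0
  Position 6 '(': depth becomes 1
  Position 7 '(': depth becomes 2
  Position 8 ')': depth becomes 1
  Position 9 ')': depth becomes 0
  Position 10 '(': depth becomes 1
  Position 11 ')': depth becomes 0
Maximum depth reached: 2

2


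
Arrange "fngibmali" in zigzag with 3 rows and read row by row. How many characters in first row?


Zigzag "fngibmali" into 3 rows:
Placing characters:
  'f' => row 0
  'n' => row 1
  'g' => row 2
  'i' => row 1
  'b' => row 0
  'm' => row 1
  'a' => row 2
  'l' => row 1
  'i' => row 0
Rows:
  Row 0: "fbi"
  Row 1: "niml"
  Row 2: "ga"
First row length: 3

3


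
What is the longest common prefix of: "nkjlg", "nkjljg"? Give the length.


Words: nkjlg, nkjljg
  Position 0: all 'n' => match
  Position 1: all 'k' => match
  Position 2: all 'j' => match
  Position 3: all 'l' => match
  Position 4: ('g', 'j') => mismatch, stop
LCP = "nkjl" (length 4)

4


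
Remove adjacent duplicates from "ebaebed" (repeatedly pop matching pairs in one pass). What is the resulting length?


Input: ebaebed
Stack-based adjacent duplicate removal:
  Read 'e': push. Stack: e
  Read 'b': push. Stack: eb
  Read 'a': push. Stack: eba
  Read 'e': push. Stack: ebae
  Read 'b': push. Stack: ebaeb
  Read 'e': push. Stack: ebaebe
  Read 'd': push. Stack: ebaebed
Final stack: "ebaebed" (length 7)

7


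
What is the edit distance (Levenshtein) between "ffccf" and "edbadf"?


Computing edit distance: "ffccf" -> "edbadf"
DP table:
           e    d    b    a    d    f
      0    1    2    3    4    5    6
  f   1    1    2    3    4    5    5
  f   2    2    2    3    4    5    5
  c   3    3    3    3    4    5    6
  c   4    4    4    4    4    5    6
  f   5    5    5    5    5    5    5
Edit distance = dp[5][6] = 5

5


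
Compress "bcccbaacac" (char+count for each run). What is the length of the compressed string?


Input: bcccbaacac
Runs:
  'b' x 1 => "b1"
  'c' x 3 => "c3"
  'b' x 1 => "b1"
  'a' x 2 => "a2"
  'c' x 1 => "c1"
  'a' x 1 => "a1"
  'c' x 1 => "c1"
Compressed: "b1c3b1a2c1a1c1"
Compressed length: 14

14


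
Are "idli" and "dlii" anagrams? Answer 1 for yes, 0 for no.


Strings: "idli", "dlii"
Sorted first:  diil
Sorted second: diil
Sorted forms match => anagrams

1


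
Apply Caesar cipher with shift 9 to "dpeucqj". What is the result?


Caesar cipher: shift "dpeucqj" by 9
  'd' (pos 3) + 9 = pos 12 = 'm'
  'p' (pos 15) + 9 = pos 24 = 'y'
  'e' (pos 4) + 9 = pos 13 = 'n'
  'u' (pos 20) + 9 = pos 3 = 'd'
  'c' (pos 2) + 9 = pos 11 = 'l'
  'q' (pos 16) + 9 = pos 25 = 'z'
  'j' (pos 9) + 9 = pos 18 = 's'
Result: myndlzs

myndlzs


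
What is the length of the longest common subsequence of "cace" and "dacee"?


LCS of "cace" and "dacee"
DP table:
           d    a    c    e    e
      0    0    0    0    0    0
  c   0    0    0    1    1    1
  a   0    0    1    1    1    1
  c   0    0    1    2    2    2
  e   0    0    1    2    3    3
LCS length = dp[4][5] = 3

3


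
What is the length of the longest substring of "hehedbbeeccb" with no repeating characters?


Input: "hehedbbeeccb"
Sliding window (track last position of each char):
  Position 0 ('h'): window [0,0] length 1 -- new best
  Position 1 ('e'): window [0,1] length 2 -- new best
  Position 2 ('h'): repeat (last at 0), move window start to 1
  Position 2 ('h'): window [1,2] length 2
  Position 3 ('e'): repeat (last at 1), move window start to 2
  Position 3 ('e'): window [2,3] length 2
  Position 4 ('d'): window [2,4] length 3 -- new best
  Position 5 ('b'): window [2,5] length 4 -- new best
  Position 6 ('b'): repeat (last at 5), move window start to 6
  Position 6 ('b'): window [6,6] length 1
  Position 7 ('e'): window [6,7] length 2
  Position 8 ('e'): repeat (last at 7), move window start to 8
  Position 8 ('e'): window [8,8] length 1
  Position 9 ('c'): window [8,9] length 2
  Position 10 ('c'): repeat (last at 9), move window start to 10
  Position 10 ('c'): window [10,10] length 1
  Position 11 ('b'): window [10,11] length 2
Longest substring with no repeats: "hedb" with length 4

4


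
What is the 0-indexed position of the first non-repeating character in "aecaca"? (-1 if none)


Input: aecaca
Character frequencies:
  'a': 3
  'c': 2
  'e': 1
Scanning left to right for freq == 1:
  Position 0 ('a'): freq=3, skip
  Position 1 ('e'): unique! => answer = 1

1


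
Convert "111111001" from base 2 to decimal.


Input: "111111001" in base 2
Positional expansion:
  Digit '1' (value 1) x 2^8 = 256
  Digit '1' (value 1) x 2^7 = 128
  Digit '1' (value 1) x 2^6 = 64
  Digit '1' (value 1) x 2^5 = 32
  Digit '1' (value 1) x 2^4 = 16
  Digit '1' (value 1) x 2^3 = 8
  Digit '0' (value 0) x 2^2 = 0
  Digit '0' (value 0) x 2^1 = 0
  Digit '1' (value 1) x 2^0 = 1
Sum = 505

505


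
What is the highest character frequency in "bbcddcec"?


Input: bbcddcec
Character counts:
  'b': 2
  'c': 3
  'd': 2
  'e': 1
Maximum frequency: 3

3


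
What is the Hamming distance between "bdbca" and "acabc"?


Comparing "bdbca" and "acabc" position by position:
  Position 0: 'b' vs 'a' => differ
  Position 1: 'd' vs 'c' => differ
  Position 2: 'b' vs 'a' => differ
  Position 3: 'c' vs 'b' => differ
  Position 4: 'a' vs 'c' => differ
Total differences (Hamming distance): 5

5


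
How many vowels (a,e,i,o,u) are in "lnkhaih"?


Input: lnkhaih
Checking each character:
  'l' at position 0: consonant
  'n' at position 1: consonant
  'k' at position 2: consonant
  'h' at position 3: consonant
  'a' at position 4: vowel (running total: 1)
  'i' at position 5: vowel (running total: 2)
  'h' at position 6: consonant
Total vowels: 2

2


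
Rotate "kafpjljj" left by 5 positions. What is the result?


Input: "kafpjljj", rotate left by 5
First 5 characters: "kafpj"
Remaining characters: "ljj"
Concatenate remaining + first: "ljj" + "kafpj" = "ljjkafpj"

ljjkafpj


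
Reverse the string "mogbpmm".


Input: mogbpmm
Reading characters right to left:
  Position 6: 'm'
  Position 5: 'm'
  Position 4: 'p'
  Position 3: 'b'
  Position 2: 'g'
  Position 1: 'o'
  Position 0: 'm'
Reversed: mmpbgom

mmpbgom


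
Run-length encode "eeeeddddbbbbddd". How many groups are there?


Input: eeeeddddbbbbddd
Scanning for consecutive runs:
  Group 1: 'e' x 4 (positions 0-3)
  Group 2: 'd' x 4 (positions 4-7)
  Group 3: 'b' x 4 (positions 8-11)
  Group 4: 'd' x 3 (positions 12-14)
Total groups: 4

4


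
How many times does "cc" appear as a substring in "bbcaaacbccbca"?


Searching for "cc" in "bbcaaacbccbca"
Scanning each position:
  Position 0: "bb" => no
  Position 1: "bc" => no
  Position 2: "ca" => no
  Position 3: "aa" => no
  Position 4: "aa" => no
  Position 5: "ac" => no
  Position 6: "cb" => no
  Position 7: "bc" => no
  Position 8: "cc" => MATCH
  Position 9: "cb" => no
  Position 10: "bc" => no
  Position 11: "ca" => no
Total occurrences: 1

1


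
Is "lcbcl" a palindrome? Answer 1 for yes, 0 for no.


Input: lcbcl
Reversed: lcbcl
  Compare pos 0 ('l') with pos 4 ('l'): match
  Compare pos 1 ('c') with pos 3 ('c'): match
Result: palindrome

1


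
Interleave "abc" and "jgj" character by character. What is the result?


Interleaving "abc" and "jgj":
  Position 0: 'a' from first, 'j' from second => "aj"
  Position 1: 'b' from first, 'g' from second => "bg"
  Position 2: 'c' from first, 'j' from second => "cj"
Result: ajbgcj

ajbgcj


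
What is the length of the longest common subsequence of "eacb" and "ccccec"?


LCS of "eacb" and "ccccec"
DP table:
           c    c    c    c    e    c
      0    0    0    0    0    0    0
  e   0    0    0    0    0    1    1
  a   0    0    0    0    0    1    1
  c   0    1    1    1    1    1    2
  b   0    1    1    1    1    1    2
LCS length = dp[4][6] = 2

2


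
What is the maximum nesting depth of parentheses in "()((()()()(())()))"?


Input: "()((()()()(())()))"
Tracking depth:
  Position 0 '(': depth becomes 1
  Position 1 ')': depth becomes 0
  Position 2 '(': depth becomes 1
  Position 3 '(': depth becomes 2
  Position 4 '(': depth becomes 3
  Position 5 ')': depth becomes 2
  Position 6 '(': depth becomes 3
  Position 7 ')': depth becomes 2
  Position 8 '(': depth becomes 3
  Position 9 ')': depth becomes 2
  Position 10 '(': depth becomes 3
  Position 11 '(': depth becomes 4
  Position 12 ')': depth becomes 3
  Position 13 ')': depth becomes 2
  Position 14 '(': depth becomes 3
  Position 15 ')': depth becomes 2
  Position 16 ')': depth becomes 1
  Position 17 ')': depth becomes 0
Maximum depth reached: 4

4


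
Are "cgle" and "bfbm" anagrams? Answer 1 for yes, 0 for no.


Strings: "cgle", "bfbm"
Sorted first:  cegl
Sorted second: bbfm
Differ at position 0: 'c' vs 'b' => not anagrams

0


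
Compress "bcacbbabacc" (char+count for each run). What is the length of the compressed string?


Input: bcacbbabacc
Runs:
  'b' x 1 => "b1"
  'c' x 1 => "c1"
  'a' x 1 => "a1"
  'c' x 1 => "c1"
  'b' x 2 => "b2"
  'a' x 1 => "a1"
  'b' x 1 => "b1"
  'a' x 1 => "a1"
  'c' x 2 => "c2"
Compressed: "b1c1a1c1b2a1b1a1c2"
Compressed length: 18

18


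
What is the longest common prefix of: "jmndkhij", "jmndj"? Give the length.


Words: jmndkhij, jmndj
  Position 0: all 'j' => match
  Position 1: all 'm' => match
  Position 2: all 'n' => match
  Position 3: all 'd' => match
  Position 4: ('k', 'j') => mismatch, stop
LCP = "jmnd" (length 4)

4


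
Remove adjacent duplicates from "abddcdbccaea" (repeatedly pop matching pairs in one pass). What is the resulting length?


Input: abddcdbccaea
Stack-based adjacent duplicate removal:
  Read 'a': push. Stack: a
  Read 'b': push. Stack: ab
  Read 'd': push. Stack: abd
  Read 'd': matches stack top 'd' => pop. Stack: ab
  Read 'c': push. Stack: abc
  Read 'd': push. Stack: abcd
  Read 'b': push. Stack: abcdb
  Read 'c': push. Stack: abcdbc
  Read 'c': matches stack top 'c' => pop. Stack: abcdb
  Read 'a': push. Stack: abcdba
  Read 'e': push. Stack: abcdbae
  Read 'a': push. Stack: abcdbaea
Final stack: "abcdbaea" (length 8)

8


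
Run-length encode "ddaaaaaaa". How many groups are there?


Input: ddaaaaaaa
Scanning for consecutive runs:
  Group 1: 'd' x 2 (positions 0-1)
  Group 2: 'a' x 7 (positions 2-8)
Total groups: 2

2


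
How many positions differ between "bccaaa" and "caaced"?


Comparing "bccaaa" and "caaced" position by position:
  Position 0: 'b' vs 'c' => DIFFER
  Position 1: 'c' vs 'a' => DIFFER
  Position 2: 'c' vs 'a' => DIFFER
  Position 3: 'a' vs 'c' => DIFFER
  Position 4: 'a' vs 'e' => DIFFER
  Position 5: 'a' vs 'd' => DIFFER
Positions that differ: 6

6


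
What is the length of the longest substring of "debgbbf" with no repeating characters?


Input: "debgbbf"
Sliding window (track last position of each char):
  Position 0 ('d'): window [0,0] length 1 -- new best
  Position 1 ('e'): window [0,1] length 2 -- new best
  Position 2 ('b'): window [0,2] length 3 -- new best
  Position 3 ('g'): window [0,3] length 4 -- new best
  Position 4 ('b'): repeat (last at 2), move window start to 3
  Position 4 ('b'): window [3,4] length 2
  Position 5 ('b'): repeat (last at 4), move window start to 5
  Position 5 ('b'): window [5,5] length 1
  Position 6 ('f'): window [5,6] length 2
Longest substring with no repeats: "debg" with length 4

4


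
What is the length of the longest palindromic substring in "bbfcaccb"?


Input: "bbfcaccb"
Checking substrings for palindromes:
  [3:6] "cac" (len 3) => palindrome
  [0:2] "bb" (len 2) => palindrome
  [5:7] "cc" (len 2) => palindrome
Longest palindromic substring: "cac" with length 3

3


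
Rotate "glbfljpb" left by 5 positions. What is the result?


Input: "glbfljpb", rotate left by 5
First 5 characters: "glbfl"
Remaining characters: "jpb"
Concatenate remaining + first: "jpb" + "glbfl" = "jpbglbfl"

jpbglbfl


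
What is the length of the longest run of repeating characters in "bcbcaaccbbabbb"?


Input: "bcbcaaccbbabbb"
Scanning for longest run:
  Position 1 ('c'): new char, reset run to 1
  Position 2 ('b'): new char, reset run to 1
  Position 3 ('c'): new char, reset run to 1
  Position 4 ('a'): new char, reset run to 1
  Position 5 ('a'): continues run of 'a', length=2
  Position 6 ('c'): new char, reset run to 1
  Position 7 ('c'): continues run of 'c', length=2
  Position 8 ('b'): new char, reset run to 1
  Position 9 ('b'): continues run of 'b', length=2
  Position 10 ('a'): new char, reset run to 1
  Position 11 ('b'): new char, reset run to 1
  Position 12 ('b'): continues run of 'b', length=2
  Position 13 ('b'): continues run of 'b', length=3
Longest run: 'b' with length 3

3


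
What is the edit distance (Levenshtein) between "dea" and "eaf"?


Computing edit distance: "dea" -> "eaf"
DP table:
           e    a    f
      0    1    2    3
  d   1    1    2    3
  e   2    1    2    3
  a   3    2    1    2
Edit distance = dp[3][3] = 2

2


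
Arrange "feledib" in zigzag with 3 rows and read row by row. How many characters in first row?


Zigzag "feledib" into 3 rows:
Placing characters:
  'f' => row 0
  'e' => row 1
  'l' => row 2
  'e' => row 1
  'd' => row 0
  'i' => row 1
  'b' => row 2
Rows:
  Row 0: "fd"
  Row 1: "eei"
  Row 2: "lb"
First row length: 2

2


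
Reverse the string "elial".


Input: elial
Reading characters right to left:
  Position 4: 'l'
  Position 3: 'a'
  Position 2: 'i'
  Position 1: 'l'
  Position 0: 'e'
Reversed: laile

laile


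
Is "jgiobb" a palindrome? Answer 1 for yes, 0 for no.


Input: jgiobb
Reversed: bboigj
  Compare pos 0 ('j') with pos 5 ('b'): MISMATCH
  Compare pos 1 ('g') with pos 4 ('b'): MISMATCH
  Compare pos 2 ('i') with pos 3 ('o'): MISMATCH
Result: not a palindrome

0


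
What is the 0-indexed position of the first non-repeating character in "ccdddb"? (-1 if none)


Input: ccdddb
Character frequencies:
  'b': 1
  'c': 2
  'd': 3
Scanning left to right for freq == 1:
  Position 0 ('c'): freq=2, skip
  Position 1 ('c'): freq=2, skip
  Position 2 ('d'): freq=3, skip
  Position 3 ('d'): freq=3, skip
  Position 4 ('d'): freq=3, skip
  Position 5 ('b'): unique! => answer = 5

5


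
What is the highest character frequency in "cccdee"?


Input: cccdee
Character counts:
  'c': 3
  'd': 1
  'e': 2
Maximum frequency: 3

3


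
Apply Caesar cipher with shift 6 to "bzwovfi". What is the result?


Caesar cipher: shift "bzwovfi" by 6
  'b' (pos 1) + 6 = pos 7 = 'h'
  'z' (pos 25) + 6 = pos 5 = 'f'
  'w' (pos 22) + 6 = pos 2 = 'c'
  'o' (pos 14) + 6 = pos 20 = 'u'
  'v' (pos 21) + 6 = pos 1 = 'b'
  'f' (pos 5) + 6 = pos 11 = 'l'
  'i' (pos 8) + 6 = pos 14 = 'o'
Result: hfcublo

hfcublo


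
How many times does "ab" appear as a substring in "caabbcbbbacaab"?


Searching for "ab" in "caabbcbbbacaab"
Scanning each position:
  Position 0: "ca" => no
  Position 1: "aa" => no
  Position 2: "ab" => MATCH
  Position 3: "bb" => no
  Position 4: "bc" => no
  Position 5: "cb" => no
  Position 6: "bb" => no
  Position 7: "bb" => no
  Position 8: "ba" => no
  Position 9: "ac" => no
  Position 10: "ca" => no
  Position 11: "aa" => no
  Position 12: "ab" => MATCH
Total occurrences: 2

2
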